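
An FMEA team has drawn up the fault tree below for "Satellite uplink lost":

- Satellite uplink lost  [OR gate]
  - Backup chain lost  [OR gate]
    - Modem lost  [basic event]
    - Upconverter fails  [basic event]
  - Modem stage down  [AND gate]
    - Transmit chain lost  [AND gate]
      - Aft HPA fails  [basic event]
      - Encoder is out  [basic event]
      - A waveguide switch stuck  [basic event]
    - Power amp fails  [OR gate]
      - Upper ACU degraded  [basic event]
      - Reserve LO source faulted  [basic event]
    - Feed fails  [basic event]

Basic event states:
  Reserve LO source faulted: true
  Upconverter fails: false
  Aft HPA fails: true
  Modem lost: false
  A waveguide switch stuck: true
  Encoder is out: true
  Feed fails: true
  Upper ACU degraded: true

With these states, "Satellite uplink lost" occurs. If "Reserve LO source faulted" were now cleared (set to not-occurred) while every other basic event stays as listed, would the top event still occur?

Counterfactual: set "Reserve LO source faulted" to not occurred.
Backup chain lost [OR]: Modem lost=not, Upconverter fails=not → no input occurs → does not occur.
Transmit chain lost [AND]: Aft HPA fails=occurs, Encoder is out=occurs, A waveguide switch stuck=occurs → all inputs occur → occurs.
Power amp fails [OR]: Upper ACU degraded=occurs, Reserve LO source faulted=not → at least one input occurs → occurs.
Modem stage down [AND]: Transmit chain lost=occurs, Power amp fails=occurs, Feed fails=occurs → all inputs occur → occurs.
Satellite uplink lost [OR]: Backup chain lost=not, Modem stage down=occurs → at least one input occurs → occurs.

Yes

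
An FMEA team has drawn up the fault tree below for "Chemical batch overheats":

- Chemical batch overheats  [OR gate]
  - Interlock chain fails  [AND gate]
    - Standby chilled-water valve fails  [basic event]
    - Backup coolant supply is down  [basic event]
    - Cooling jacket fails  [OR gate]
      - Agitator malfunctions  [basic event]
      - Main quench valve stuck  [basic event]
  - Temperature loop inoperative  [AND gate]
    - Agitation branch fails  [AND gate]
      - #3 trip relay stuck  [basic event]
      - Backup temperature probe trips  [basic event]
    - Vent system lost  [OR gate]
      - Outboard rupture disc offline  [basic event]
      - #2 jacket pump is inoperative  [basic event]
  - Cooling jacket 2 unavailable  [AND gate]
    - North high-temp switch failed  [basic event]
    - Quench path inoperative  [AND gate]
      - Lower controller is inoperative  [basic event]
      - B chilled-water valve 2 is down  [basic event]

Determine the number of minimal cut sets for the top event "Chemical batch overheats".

5

Cooling jacket fails [OR]: union of children's cut sets → 2 cut set(s).
Interlock chain fails [AND]: one cut set from each child combined → 1 × 1 × 2 = 2 cut set(s).
Agitation branch fails [AND]: one cut set from each child combined → 1 × 1 = 1 cut set(s).
Vent system lost [OR]: union of children's cut sets → 2 cut set(s).
Temperature loop inoperative [AND]: one cut set from each child combined → 1 × 2 = 2 cut set(s).
Quench path inoperative [AND]: one cut set from each child combined → 1 × 1 = 1 cut set(s).
Cooling jacket 2 unavailable [AND]: one cut set from each child combined → 1 × 1 = 1 cut set(s).
Chemical batch overheats [OR]: union of children's cut sets → 5 cut set(s).
Minimal cut sets: {Agitator malfunctions, Backup coolant supply is down, Standby chilled-water valve fails}; {Backup coolant supply is down, Main quench valve stuck, Standby chilled-water valve fails}; {#3 trip relay stuck, Backup temperature probe trips, Outboard rupture disc offline}; {#2 jacket pump is inoperative, #3 trip relay stuck, Backup temperature probe trips}; {B chilled-water valve 2 is down, Lower controller is inoperative, North high-temp switch failed}.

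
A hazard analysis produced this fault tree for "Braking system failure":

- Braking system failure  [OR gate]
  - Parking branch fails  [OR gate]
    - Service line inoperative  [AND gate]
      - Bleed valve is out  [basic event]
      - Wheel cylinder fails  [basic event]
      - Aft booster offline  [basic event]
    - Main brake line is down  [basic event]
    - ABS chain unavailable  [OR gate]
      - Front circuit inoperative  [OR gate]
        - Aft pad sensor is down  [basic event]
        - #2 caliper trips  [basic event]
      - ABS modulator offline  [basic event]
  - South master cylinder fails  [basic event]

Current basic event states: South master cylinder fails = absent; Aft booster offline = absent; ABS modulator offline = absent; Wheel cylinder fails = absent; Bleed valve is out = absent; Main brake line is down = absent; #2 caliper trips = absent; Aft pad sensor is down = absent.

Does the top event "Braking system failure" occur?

Service line inoperative [AND]: Bleed valve is out=not, Wheel cylinder fails=not, Aft booster offline=not → not all inputs occur → does not occur.
Front circuit inoperative [OR]: Aft pad sensor is down=not, #2 caliper trips=not → no input occurs → does not occur.
ABS chain unavailable [OR]: Front circuit inoperative=not, ABS modulator offline=not → no input occurs → does not occur.
Parking branch fails [OR]: Service line inoperative=not, Main brake line is down=not, ABS chain unavailable=not → no input occurs → does not occur.
Braking system failure [OR]: Parking branch fails=not, South master cylinder fails=not → no input occurs → does not occur.

No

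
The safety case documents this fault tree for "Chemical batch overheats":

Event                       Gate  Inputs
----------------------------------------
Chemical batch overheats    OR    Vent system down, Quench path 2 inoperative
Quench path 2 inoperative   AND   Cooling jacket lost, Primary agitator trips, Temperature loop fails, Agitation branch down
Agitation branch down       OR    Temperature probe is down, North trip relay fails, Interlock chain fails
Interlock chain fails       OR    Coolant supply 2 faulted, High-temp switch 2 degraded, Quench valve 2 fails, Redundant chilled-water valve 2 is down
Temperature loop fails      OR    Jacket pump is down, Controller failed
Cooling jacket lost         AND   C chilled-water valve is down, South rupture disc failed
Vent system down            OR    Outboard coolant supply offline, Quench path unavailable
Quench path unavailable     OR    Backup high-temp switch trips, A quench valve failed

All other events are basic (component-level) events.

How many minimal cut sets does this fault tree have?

15

Quench path unavailable [OR]: union of children's cut sets → 2 cut set(s).
Vent system down [OR]: union of children's cut sets → 3 cut set(s).
Cooling jacket lost [AND]: one cut set from each child combined → 1 × 1 = 1 cut set(s).
Temperature loop fails [OR]: union of children's cut sets → 2 cut set(s).
Interlock chain fails [OR]: union of children's cut sets → 4 cut set(s).
Agitation branch down [OR]: union of children's cut sets → 6 cut set(s).
Quench path 2 inoperative [AND]: one cut set from each child combined → 1 × 1 × 2 × 6 = 12 cut set(s).
Chemical batch overheats [OR]: union of children's cut sets → 15 cut set(s).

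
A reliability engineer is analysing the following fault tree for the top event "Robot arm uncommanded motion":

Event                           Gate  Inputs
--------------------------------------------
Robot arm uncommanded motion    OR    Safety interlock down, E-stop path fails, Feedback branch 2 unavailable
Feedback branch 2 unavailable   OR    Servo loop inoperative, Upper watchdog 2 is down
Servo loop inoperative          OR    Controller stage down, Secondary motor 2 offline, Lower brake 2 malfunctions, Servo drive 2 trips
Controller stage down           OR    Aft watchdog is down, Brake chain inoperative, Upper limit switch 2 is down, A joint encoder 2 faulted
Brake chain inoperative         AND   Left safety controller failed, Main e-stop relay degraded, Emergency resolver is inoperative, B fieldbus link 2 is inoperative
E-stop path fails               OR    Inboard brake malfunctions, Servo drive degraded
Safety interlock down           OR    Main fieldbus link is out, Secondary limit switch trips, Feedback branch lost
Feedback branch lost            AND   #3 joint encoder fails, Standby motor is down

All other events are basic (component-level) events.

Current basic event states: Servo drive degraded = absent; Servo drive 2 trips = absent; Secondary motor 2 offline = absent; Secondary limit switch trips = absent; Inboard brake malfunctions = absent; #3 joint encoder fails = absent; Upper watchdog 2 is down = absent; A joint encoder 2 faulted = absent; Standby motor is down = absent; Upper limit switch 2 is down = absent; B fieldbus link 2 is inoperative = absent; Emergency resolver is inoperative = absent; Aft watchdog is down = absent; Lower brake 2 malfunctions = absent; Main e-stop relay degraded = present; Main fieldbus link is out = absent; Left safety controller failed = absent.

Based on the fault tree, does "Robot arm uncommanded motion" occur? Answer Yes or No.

Feedback branch lost [AND]: #3 joint encoder fails=not, Standby motor is down=not → not all inputs occur → does not occur.
Safety interlock down [OR]: Main fieldbus link is out=not, Secondary limit switch trips=not, Feedback branch lost=not → no input occurs → does not occur.
E-stop path fails [OR]: Inboard brake malfunctions=not, Servo drive degraded=not → no input occurs → does not occur.
Brake chain inoperative [AND]: Left safety controller failed=not, Main e-stop relay degraded=occurs, Emergency resolver is inoperative=not, B fieldbus link 2 is inoperative=not → not all inputs occur → does not occur.
Controller stage down [OR]: Aft watchdog is down=not, Brake chain inoperative=not, Upper limit switch 2 is down=not, A joint encoder 2 faulted=not → no input occurs → does not occur.
Servo loop inoperative [OR]: Controller stage down=not, Secondary motor 2 offline=not, Lower brake 2 malfunctions=not, Servo drive 2 trips=not → no input occurs → does not occur.
Feedback branch 2 unavailable [OR]: Servo loop inoperative=not, Upper watchdog 2 is down=not → no input occurs → does not occur.
Robot arm uncommanded motion [OR]: Safety interlock down=not, E-stop path fails=not, Feedback branch 2 unavailable=not → no input occurs → does not occur.

No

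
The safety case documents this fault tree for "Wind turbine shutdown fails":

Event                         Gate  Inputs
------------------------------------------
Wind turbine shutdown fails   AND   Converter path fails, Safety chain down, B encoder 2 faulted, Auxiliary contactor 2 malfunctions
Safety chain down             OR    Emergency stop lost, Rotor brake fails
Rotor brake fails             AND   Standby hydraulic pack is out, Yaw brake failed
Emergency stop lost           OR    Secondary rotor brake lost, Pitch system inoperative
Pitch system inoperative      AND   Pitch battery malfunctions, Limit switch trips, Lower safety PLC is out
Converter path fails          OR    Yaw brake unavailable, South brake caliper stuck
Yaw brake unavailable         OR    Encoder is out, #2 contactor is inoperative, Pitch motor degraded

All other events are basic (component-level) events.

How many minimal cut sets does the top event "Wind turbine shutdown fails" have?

Yaw brake unavailable [OR]: union of children's cut sets → 3 cut set(s).
Converter path fails [OR]: union of children's cut sets → 4 cut set(s).
Pitch system inoperative [AND]: one cut set from each child combined → 1 × 1 × 1 = 1 cut set(s).
Emergency stop lost [OR]: union of children's cut sets → 2 cut set(s).
Rotor brake fails [AND]: one cut set from each child combined → 1 × 1 = 1 cut set(s).
Safety chain down [OR]: union of children's cut sets → 3 cut set(s).
Wind turbine shutdown fails [AND]: one cut set from each child combined → 4 × 3 × 1 × 1 = 12 cut set(s).

12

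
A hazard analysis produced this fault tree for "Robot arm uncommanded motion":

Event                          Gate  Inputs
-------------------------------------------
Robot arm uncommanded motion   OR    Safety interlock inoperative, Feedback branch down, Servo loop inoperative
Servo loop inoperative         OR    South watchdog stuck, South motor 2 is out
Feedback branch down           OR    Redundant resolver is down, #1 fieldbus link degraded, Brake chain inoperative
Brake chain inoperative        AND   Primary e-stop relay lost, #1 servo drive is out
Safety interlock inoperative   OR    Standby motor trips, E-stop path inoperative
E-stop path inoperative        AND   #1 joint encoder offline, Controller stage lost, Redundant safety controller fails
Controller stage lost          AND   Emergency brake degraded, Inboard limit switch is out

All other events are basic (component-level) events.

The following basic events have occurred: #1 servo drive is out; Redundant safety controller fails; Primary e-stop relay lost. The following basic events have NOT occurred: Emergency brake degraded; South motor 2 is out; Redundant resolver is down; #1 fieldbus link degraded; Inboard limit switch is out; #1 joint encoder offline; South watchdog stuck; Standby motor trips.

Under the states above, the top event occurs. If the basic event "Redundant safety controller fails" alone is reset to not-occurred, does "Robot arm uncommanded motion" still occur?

Yes

Counterfactual: set "Redundant safety controller fails" to not occurred.
Controller stage lost [AND]: Emergency brake degraded=not, Inboard limit switch is out=not → not all inputs occur → does not occur.
E-stop path inoperative [AND]: #1 joint encoder offline=not, Controller stage lost=not, Redundant safety controller fails=not → not all inputs occur → does not occur.
Safety interlock inoperative [OR]: Standby motor trips=not, E-stop path inoperative=not → no input occurs → does not occur.
Brake chain inoperative [AND]: Primary e-stop relay lost=occurs, #1 servo drive is out=occurs → all inputs occur → occurs.
Feedback branch down [OR]: Redundant resolver is down=not, #1 fieldbus link degraded=not, Brake chain inoperative=occurs → at least one input occurs → occurs.
Servo loop inoperative [OR]: South watchdog stuck=not, South motor 2 is out=not → no input occurs → does not occur.
Robot arm uncommanded motion [OR]: Safety interlock inoperative=not, Feedback branch down=occurs, Servo loop inoperative=not → at least one input occurs → occurs.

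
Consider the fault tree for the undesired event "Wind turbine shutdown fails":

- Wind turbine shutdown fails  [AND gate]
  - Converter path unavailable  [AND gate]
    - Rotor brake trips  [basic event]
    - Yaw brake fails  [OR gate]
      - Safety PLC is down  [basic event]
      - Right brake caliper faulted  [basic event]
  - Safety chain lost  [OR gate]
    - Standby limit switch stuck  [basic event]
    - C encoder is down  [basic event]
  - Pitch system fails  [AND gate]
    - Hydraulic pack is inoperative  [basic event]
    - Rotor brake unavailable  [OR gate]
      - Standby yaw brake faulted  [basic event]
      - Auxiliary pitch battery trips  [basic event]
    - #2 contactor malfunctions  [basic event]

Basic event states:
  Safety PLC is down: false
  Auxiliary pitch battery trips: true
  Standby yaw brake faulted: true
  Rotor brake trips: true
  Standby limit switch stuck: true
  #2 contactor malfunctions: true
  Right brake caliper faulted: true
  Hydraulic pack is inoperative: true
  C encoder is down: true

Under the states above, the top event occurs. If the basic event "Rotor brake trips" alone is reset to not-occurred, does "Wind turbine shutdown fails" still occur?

Counterfactual: set "Rotor brake trips" to not occurred.
Yaw brake fails [OR]: Safety PLC is down=not, Right brake caliper faulted=occurs → at least one input occurs → occurs.
Converter path unavailable [AND]: Rotor brake trips=not, Yaw brake fails=occurs → not all inputs occur → does not occur.
Safety chain lost [OR]: Standby limit switch stuck=occurs, C encoder is down=occurs → at least one input occurs → occurs.
Rotor brake unavailable [OR]: Standby yaw brake faulted=occurs, Auxiliary pitch battery trips=occurs → at least one input occurs → occurs.
Pitch system fails [AND]: Hydraulic pack is inoperative=occurs, Rotor brake unavailable=occurs, #2 contactor malfunctions=occurs → all inputs occur → occurs.
Wind turbine shutdown fails [AND]: Converter path unavailable=not, Safety chain lost=occurs, Pitch system fails=occurs → not all inputs occur → does not occur.

No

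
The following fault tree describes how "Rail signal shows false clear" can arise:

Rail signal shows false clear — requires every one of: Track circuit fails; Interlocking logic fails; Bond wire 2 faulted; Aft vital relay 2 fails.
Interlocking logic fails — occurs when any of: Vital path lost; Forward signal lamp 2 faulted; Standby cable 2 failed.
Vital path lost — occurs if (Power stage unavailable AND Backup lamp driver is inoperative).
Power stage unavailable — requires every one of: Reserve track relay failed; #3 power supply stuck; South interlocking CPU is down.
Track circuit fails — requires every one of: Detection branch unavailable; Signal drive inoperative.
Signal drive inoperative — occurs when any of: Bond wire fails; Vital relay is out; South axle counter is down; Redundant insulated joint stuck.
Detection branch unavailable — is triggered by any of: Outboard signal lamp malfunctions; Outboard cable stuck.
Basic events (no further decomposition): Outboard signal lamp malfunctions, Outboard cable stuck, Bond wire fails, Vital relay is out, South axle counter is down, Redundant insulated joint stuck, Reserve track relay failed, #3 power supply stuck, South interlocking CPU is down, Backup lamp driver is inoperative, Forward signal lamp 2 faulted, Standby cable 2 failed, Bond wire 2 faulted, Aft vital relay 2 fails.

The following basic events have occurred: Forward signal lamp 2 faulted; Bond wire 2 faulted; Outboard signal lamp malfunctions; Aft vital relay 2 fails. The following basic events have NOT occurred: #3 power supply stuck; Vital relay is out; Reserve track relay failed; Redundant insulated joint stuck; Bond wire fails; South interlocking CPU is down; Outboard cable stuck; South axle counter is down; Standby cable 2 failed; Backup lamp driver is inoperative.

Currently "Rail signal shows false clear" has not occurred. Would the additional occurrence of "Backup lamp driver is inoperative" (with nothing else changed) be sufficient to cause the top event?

Counterfactual: set "Backup lamp driver is inoperative" to occurred.
Detection branch unavailable [OR]: Outboard signal lamp malfunctions=occurs, Outboard cable stuck=not → at least one input occurs → occurs.
Signal drive inoperative [OR]: Bond wire fails=not, Vital relay is out=not, South axle counter is down=not, Redundant insulated joint stuck=not → no input occurs → does not occur.
Track circuit fails [AND]: Detection branch unavailable=occurs, Signal drive inoperative=not → not all inputs occur → does not occur.
Power stage unavailable [AND]: Reserve track relay failed=not, #3 power supply stuck=not, South interlocking CPU is down=not → not all inputs occur → does not occur.
Vital path lost [AND]: Power stage unavailable=not, Backup lamp driver is inoperative=occurs → not all inputs occur → does not occur.
Interlocking logic fails [OR]: Vital path lost=not, Forward signal lamp 2 faulted=occurs, Standby cable 2 failed=not → at least one input occurs → occurs.
Rail signal shows false clear [AND]: Track circuit fails=not, Interlocking logic fails=occurs, Bond wire 2 faulted=occurs, Aft vital relay 2 fails=occurs → not all inputs occur → does not occur.

No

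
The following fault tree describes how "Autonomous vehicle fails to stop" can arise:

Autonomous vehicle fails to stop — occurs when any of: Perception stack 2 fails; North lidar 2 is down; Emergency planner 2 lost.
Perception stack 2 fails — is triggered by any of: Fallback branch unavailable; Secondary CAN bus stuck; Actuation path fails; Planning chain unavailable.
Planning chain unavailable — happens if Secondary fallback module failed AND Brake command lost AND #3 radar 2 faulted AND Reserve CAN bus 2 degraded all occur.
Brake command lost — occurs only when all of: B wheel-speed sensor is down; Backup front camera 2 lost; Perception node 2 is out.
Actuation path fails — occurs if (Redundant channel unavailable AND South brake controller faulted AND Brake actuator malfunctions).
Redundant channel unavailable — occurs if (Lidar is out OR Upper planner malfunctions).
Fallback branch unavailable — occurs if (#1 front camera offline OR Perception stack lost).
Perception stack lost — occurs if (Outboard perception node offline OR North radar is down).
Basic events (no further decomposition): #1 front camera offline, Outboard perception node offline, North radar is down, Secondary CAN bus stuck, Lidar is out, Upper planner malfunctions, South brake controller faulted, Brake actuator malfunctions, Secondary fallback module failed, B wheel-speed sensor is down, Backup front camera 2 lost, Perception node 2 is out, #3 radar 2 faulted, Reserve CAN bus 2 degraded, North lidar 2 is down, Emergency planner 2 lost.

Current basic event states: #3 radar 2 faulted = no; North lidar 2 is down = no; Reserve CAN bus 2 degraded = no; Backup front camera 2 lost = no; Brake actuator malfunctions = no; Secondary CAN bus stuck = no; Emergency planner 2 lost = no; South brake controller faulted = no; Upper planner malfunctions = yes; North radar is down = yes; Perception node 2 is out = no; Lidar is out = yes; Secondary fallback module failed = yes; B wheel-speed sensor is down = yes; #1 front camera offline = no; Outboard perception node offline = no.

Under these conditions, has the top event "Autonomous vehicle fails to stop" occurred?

Yes

Perception stack lost [OR]: Outboard perception node offline=not, North radar is down=occurs → at least one input occurs → occurs.
Fallback branch unavailable [OR]: #1 front camera offline=not, Perception stack lost=occurs → at least one input occurs → occurs.
Redundant channel unavailable [OR]: Lidar is out=occurs, Upper planner malfunctions=occurs → at least one input occurs → occurs.
Actuation path fails [AND]: Redundant channel unavailable=occurs, South brake controller faulted=not, Brake actuator malfunctions=not → not all inputs occur → does not occur.
Brake command lost [AND]: B wheel-speed sensor is down=occurs, Backup front camera 2 lost=not, Perception node 2 is out=not → not all inputs occur → does not occur.
Planning chain unavailable [AND]: Secondary fallback module failed=occurs, Brake command lost=not, #3 radar 2 faulted=not, Reserve CAN bus 2 degraded=not → not all inputs occur → does not occur.
Perception stack 2 fails [OR]: Fallback branch unavailable=occurs, Secondary CAN bus stuck=not, Actuation path fails=not, Planning chain unavailable=not → at least one input occurs → occurs.
Autonomous vehicle fails to stop [OR]: Perception stack 2 fails=occurs, North lidar 2 is down=not, Emergency planner 2 lost=not → at least one input occurs → occurs.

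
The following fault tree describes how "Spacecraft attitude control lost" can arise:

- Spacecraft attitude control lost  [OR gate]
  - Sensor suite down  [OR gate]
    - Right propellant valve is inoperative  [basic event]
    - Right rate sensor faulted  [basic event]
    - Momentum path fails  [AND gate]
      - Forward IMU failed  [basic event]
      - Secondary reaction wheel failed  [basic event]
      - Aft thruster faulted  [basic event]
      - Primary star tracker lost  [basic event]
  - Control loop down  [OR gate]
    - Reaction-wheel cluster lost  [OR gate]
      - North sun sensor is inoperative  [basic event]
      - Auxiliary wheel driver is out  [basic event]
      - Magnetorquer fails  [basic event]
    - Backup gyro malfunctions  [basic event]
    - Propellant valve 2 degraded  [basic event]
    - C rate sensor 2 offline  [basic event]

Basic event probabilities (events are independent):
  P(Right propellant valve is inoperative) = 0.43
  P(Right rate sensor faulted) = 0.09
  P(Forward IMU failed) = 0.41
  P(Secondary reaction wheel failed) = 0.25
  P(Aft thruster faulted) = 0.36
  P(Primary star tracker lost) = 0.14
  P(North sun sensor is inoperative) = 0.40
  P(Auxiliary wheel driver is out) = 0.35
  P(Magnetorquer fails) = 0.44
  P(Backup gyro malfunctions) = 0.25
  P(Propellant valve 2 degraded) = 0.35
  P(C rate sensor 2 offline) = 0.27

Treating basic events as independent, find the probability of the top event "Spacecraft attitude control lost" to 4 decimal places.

P(Momentum path fails) [AND] = 0.41 × 0.25 × 0.36 × 0.14 = 0.005166
P(Sensor suite down) [OR] = 1 − (1−0.43) × (1−0.09) × (1−0.005166) = 0.483980
P(Reaction-wheel cluster lost) [OR] = 1 − (1−0.40) × (1−0.35) × (1−0.44) = 0.781600
P(Control loop down) [OR] = 1 − (1−0.781600) × (1−0.25) × (1−0.35) × (1−0.27) = 0.922277
P(Spacecraft attitude control lost) [OR] = 1 − (1−0.483980) × (1−0.922277) = 0.959893
Rounded to 4 decimal places: P(Spacecraft attitude control lost) ≈ 0.9599.

0.9599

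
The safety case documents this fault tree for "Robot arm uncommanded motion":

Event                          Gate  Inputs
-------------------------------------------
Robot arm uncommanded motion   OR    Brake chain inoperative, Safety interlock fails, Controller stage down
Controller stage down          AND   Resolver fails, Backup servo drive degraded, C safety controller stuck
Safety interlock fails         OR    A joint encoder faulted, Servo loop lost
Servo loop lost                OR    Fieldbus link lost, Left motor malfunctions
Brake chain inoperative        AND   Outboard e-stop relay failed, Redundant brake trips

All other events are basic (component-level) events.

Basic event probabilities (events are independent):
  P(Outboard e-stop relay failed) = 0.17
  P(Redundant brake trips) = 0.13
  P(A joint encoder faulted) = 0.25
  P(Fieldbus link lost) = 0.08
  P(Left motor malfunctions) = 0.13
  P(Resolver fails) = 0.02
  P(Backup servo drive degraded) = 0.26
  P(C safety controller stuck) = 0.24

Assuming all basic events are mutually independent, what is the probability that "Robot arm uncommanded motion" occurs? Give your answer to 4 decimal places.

0.4137

P(Brake chain inoperative) [AND] = 0.17 × 0.13 = 0.022100
P(Servo loop lost) [OR] = 1 − (1−0.08) × (1−0.13) = 0.199600
P(Safety interlock fails) [OR] = 1 − (1−0.25) × (1−0.199600) = 0.399700
P(Controller stage down) [AND] = 0.02 × 0.26 × 0.24 = 0.001248
P(Robot arm uncommanded motion) [OR] = 1 − (1−0.022100) × (1−0.399700) × (1−0.001248) = 0.413699
Rounded to 4 decimal places: P(Robot arm uncommanded motion) ≈ 0.4137.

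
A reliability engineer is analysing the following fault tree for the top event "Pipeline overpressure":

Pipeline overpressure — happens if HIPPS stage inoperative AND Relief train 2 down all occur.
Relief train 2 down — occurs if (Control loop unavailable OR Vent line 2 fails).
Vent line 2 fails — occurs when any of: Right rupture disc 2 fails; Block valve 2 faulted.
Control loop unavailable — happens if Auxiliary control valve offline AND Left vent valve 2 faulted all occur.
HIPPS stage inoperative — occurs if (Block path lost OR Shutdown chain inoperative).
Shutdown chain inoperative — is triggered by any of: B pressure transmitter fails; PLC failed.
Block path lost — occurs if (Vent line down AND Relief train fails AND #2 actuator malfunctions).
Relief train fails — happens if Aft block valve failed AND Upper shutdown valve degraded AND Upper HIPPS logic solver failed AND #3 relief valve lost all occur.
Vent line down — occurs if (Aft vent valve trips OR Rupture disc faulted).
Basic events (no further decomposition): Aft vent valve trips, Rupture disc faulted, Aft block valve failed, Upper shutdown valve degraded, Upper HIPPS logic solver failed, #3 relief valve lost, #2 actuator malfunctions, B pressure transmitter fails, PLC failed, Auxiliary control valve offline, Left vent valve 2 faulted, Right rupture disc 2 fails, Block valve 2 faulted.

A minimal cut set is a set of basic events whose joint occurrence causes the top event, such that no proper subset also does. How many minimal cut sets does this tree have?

Vent line down [OR]: union of children's cut sets → 2 cut set(s).
Relief train fails [AND]: one cut set from each child combined → 1 × 1 × 1 × 1 = 1 cut set(s).
Block path lost [AND]: one cut set from each child combined → 2 × 1 × 1 = 2 cut set(s).
Shutdown chain inoperative [OR]: union of children's cut sets → 2 cut set(s).
HIPPS stage inoperative [OR]: union of children's cut sets → 4 cut set(s).
Control loop unavailable [AND]: one cut set from each child combined → 1 × 1 = 1 cut set(s).
Vent line 2 fails [OR]: union of children's cut sets → 2 cut set(s).
Relief train 2 down [OR]: union of children's cut sets → 3 cut set(s).
Pipeline overpressure [AND]: one cut set from each child combined → 4 × 3 = 12 cut set(s).

12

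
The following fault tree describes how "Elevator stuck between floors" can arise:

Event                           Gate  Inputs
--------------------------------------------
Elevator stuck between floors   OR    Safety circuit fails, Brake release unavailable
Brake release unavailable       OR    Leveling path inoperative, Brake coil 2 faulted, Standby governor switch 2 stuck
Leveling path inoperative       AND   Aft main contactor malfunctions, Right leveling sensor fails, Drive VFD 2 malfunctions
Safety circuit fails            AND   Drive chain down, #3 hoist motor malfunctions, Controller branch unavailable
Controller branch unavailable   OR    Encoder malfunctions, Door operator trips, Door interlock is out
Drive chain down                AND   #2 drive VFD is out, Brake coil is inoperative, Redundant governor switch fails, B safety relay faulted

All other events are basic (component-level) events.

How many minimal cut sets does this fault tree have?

6

Drive chain down [AND]: one cut set from each child combined → 1 × 1 × 1 × 1 = 1 cut set(s).
Controller branch unavailable [OR]: union of children's cut sets → 3 cut set(s).
Safety circuit fails [AND]: one cut set from each child combined → 1 × 1 × 3 = 3 cut set(s).
Leveling path inoperative [AND]: one cut set from each child combined → 1 × 1 × 1 = 1 cut set(s).
Brake release unavailable [OR]: union of children's cut sets → 3 cut set(s).
Elevator stuck between floors [OR]: union of children's cut sets → 6 cut set(s).
Minimal cut sets: {#2 drive VFD is out, #3 hoist motor malfunctions, B safety relay faulted, Brake coil is inoperative, Encoder malfunctions, Redundant governor switch fails}; {#2 drive VFD is out, #3 hoist motor malfunctions, B safety relay faulted, Brake coil is inoperative, Door operator trips, Redundant governor switch fails}; {#2 drive VFD is out, #3 hoist motor malfunctions, B safety relay faulted, Brake coil is inoperative, Door interlock is out, Redundant governor switch fails}; {Aft main contactor malfunctions, Drive VFD 2 malfunctions, Right leveling sensor fails}; {Brake coil 2 faulted}; {Standby governor switch 2 stuck}.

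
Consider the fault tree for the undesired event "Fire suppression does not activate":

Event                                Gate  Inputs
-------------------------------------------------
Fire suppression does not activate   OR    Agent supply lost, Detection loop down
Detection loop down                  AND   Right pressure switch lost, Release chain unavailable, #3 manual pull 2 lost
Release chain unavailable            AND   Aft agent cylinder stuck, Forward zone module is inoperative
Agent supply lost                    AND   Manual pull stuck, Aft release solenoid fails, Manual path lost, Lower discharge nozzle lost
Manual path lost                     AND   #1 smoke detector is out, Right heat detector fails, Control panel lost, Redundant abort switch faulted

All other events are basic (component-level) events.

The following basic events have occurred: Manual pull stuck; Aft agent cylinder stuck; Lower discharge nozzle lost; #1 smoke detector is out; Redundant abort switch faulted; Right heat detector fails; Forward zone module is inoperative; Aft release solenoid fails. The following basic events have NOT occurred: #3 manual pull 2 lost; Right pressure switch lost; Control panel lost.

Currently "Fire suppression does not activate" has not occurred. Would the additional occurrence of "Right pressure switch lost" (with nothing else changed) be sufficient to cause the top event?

Counterfactual: set "Right pressure switch lost" to occurred.
Manual path lost [AND]: #1 smoke detector is out=occurs, Right heat detector fails=occurs, Control panel lost=not, Redundant abort switch faulted=occurs → not all inputs occur → does not occur.
Agent supply lost [AND]: Manual pull stuck=occurs, Aft release solenoid fails=occurs, Manual path lost=not, Lower discharge nozzle lost=occurs → not all inputs occur → does not occur.
Release chain unavailable [AND]: Aft agent cylinder stuck=occurs, Forward zone module is inoperative=occurs → all inputs occur → occurs.
Detection loop down [AND]: Right pressure switch lost=occurs, Release chain unavailable=occurs, #3 manual pull 2 lost=not → not all inputs occur → does not occur.
Fire suppression does not activate [OR]: Agent supply lost=not, Detection loop down=not → no input occurs → does not occur.

No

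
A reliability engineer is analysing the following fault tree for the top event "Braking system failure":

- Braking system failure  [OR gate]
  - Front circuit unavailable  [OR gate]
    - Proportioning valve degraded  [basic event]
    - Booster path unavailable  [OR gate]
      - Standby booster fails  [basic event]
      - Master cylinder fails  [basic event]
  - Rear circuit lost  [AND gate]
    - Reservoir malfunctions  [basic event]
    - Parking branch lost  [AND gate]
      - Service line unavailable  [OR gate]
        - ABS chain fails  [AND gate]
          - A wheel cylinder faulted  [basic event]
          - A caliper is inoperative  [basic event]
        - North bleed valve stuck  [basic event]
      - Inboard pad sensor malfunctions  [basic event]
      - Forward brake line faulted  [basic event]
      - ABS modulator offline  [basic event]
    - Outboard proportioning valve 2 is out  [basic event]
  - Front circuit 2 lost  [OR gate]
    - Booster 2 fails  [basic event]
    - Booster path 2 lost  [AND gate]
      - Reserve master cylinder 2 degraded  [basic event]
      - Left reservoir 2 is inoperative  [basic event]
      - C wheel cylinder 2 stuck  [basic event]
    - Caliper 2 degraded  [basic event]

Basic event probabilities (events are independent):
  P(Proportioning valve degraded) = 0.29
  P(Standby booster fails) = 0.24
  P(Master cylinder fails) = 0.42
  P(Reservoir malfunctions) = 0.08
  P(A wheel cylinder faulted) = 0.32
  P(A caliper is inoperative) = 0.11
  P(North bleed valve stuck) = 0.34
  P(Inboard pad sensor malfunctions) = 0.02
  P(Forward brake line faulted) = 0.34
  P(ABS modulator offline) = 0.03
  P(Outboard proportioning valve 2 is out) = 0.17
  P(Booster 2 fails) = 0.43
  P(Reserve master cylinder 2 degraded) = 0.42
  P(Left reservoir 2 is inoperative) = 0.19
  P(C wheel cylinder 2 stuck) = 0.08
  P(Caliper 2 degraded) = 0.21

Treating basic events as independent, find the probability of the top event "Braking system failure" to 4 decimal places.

0.8600

P(Booster path unavailable) [OR] = 1 − (1−0.24) × (1−0.42) = 0.559200
P(Front circuit unavailable) [OR] = 1 − (1−0.29) × (1−0.559200) = 0.687032
P(ABS chain fails) [AND] = 0.32 × 0.11 = 0.035200
P(Service line unavailable) [OR] = 1 − (1−0.035200) × (1−0.34) = 0.363232
P(Parking branch lost) [AND] = 0.363232 × 0.02 × 0.34 × 0.03 = 0.000074
P(Rear circuit lost) [AND] = 0.08 × 0.000074 × 0.17 = 0.000001
P(Booster path 2 lost) [AND] = 0.42 × 0.19 × 0.08 = 0.006384
P(Front circuit 2 lost) [OR] = 1 − (1−0.43) × (1−0.006384) × (1−0.21) = 0.552575
P(Braking system failure) [OR] = 1 − (1−0.687032) × (1−0.000001) × (1−0.552575) = 0.859970
Rounded to 4 decimal places: P(Braking system failure) ≈ 0.8600.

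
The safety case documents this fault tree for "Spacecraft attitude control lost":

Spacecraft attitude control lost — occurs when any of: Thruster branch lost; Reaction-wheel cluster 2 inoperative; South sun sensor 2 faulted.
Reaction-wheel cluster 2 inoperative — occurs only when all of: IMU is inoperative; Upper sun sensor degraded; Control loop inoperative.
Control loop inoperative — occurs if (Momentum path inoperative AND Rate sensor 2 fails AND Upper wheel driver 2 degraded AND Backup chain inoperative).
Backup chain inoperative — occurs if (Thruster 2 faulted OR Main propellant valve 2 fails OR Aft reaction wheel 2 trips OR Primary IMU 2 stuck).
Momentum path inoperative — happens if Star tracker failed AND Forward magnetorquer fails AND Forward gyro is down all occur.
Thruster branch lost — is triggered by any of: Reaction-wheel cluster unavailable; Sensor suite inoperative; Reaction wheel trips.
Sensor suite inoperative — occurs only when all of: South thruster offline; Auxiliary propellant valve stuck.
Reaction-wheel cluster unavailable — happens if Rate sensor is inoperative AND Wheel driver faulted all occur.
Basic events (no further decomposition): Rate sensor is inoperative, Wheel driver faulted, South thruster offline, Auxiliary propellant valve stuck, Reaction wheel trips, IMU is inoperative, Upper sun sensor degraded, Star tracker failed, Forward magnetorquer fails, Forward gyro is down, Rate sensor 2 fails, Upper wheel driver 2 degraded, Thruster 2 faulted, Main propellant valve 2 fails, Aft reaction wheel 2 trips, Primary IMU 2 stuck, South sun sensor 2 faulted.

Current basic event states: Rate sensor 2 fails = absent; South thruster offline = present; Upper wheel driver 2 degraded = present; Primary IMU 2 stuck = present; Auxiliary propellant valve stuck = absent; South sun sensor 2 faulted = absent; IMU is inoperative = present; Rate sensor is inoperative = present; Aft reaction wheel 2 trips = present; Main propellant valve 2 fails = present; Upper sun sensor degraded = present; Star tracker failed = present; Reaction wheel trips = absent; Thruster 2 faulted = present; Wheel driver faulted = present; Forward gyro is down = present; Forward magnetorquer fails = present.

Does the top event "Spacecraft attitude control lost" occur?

Yes

Reaction-wheel cluster unavailable [AND]: Rate sensor is inoperative=occurs, Wheel driver faulted=occurs → all inputs occur → occurs.
Sensor suite inoperative [AND]: South thruster offline=occurs, Auxiliary propellant valve stuck=not → not all inputs occur → does not occur.
Thruster branch lost [OR]: Reaction-wheel cluster unavailable=occurs, Sensor suite inoperative=not, Reaction wheel trips=not → at least one input occurs → occurs.
Momentum path inoperative [AND]: Star tracker failed=occurs, Forward magnetorquer fails=occurs, Forward gyro is down=occurs → all inputs occur → occurs.
Backup chain inoperative [OR]: Thruster 2 faulted=occurs, Main propellant valve 2 fails=occurs, Aft reaction wheel 2 trips=occurs, Primary IMU 2 stuck=occurs → at least one input occurs → occurs.
Control loop inoperative [AND]: Momentum path inoperative=occurs, Rate sensor 2 fails=not, Upper wheel driver 2 degraded=occurs, Backup chain inoperative=occurs → not all inputs occur → does not occur.
Reaction-wheel cluster 2 inoperative [AND]: IMU is inoperative=occurs, Upper sun sensor degraded=occurs, Control loop inoperative=not → not all inputs occur → does not occur.
Spacecraft attitude control lost [OR]: Thruster branch lost=occurs, Reaction-wheel cluster 2 inoperative=not, South sun sensor 2 faulted=not → at least one input occurs → occurs.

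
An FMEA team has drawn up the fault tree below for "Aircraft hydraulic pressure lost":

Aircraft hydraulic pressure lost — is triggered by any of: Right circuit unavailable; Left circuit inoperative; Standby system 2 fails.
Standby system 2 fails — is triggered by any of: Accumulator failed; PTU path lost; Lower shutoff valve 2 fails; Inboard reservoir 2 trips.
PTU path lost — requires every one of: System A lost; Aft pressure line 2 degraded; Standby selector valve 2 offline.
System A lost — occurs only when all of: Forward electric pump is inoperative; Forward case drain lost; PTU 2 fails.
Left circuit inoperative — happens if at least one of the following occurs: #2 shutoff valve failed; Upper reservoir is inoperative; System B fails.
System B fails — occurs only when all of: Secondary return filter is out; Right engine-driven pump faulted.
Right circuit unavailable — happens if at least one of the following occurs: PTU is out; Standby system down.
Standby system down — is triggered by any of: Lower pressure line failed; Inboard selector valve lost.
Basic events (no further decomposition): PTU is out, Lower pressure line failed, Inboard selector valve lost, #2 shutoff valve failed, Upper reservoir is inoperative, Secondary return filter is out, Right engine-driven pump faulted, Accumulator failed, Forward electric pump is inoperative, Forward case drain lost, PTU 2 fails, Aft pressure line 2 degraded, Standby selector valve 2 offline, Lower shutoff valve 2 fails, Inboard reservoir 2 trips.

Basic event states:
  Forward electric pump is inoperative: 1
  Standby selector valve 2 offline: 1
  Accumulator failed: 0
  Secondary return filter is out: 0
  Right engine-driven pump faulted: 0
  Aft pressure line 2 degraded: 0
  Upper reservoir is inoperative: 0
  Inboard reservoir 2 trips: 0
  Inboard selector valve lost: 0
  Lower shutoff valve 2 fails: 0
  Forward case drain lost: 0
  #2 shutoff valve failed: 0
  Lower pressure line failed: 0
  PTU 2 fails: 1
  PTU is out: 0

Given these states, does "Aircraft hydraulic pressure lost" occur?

Standby system down [OR]: Lower pressure line failed=not, Inboard selector valve lost=not → no input occurs → does not occur.
Right circuit unavailable [OR]: PTU is out=not, Standby system down=not → no input occurs → does not occur.
System B fails [AND]: Secondary return filter is out=not, Right engine-driven pump faulted=not → not all inputs occur → does not occur.
Left circuit inoperative [OR]: #2 shutoff valve failed=not, Upper reservoir is inoperative=not, System B fails=not → no input occurs → does not occur.
System A lost [AND]: Forward electric pump is inoperative=occurs, Forward case drain lost=not, PTU 2 fails=occurs → not all inputs occur → does not occur.
PTU path lost [AND]: System A lost=not, Aft pressure line 2 degraded=not, Standby selector valve 2 offline=occurs → not all inputs occur → does not occur.
Standby system 2 fails [OR]: Accumulator failed=not, PTU path lost=not, Lower shutoff valve 2 fails=not, Inboard reservoir 2 trips=not → no input occurs → does not occur.
Aircraft hydraulic pressure lost [OR]: Right circuit unavailable=not, Left circuit inoperative=not, Standby system 2 fails=not → no input occurs → does not occur.

No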